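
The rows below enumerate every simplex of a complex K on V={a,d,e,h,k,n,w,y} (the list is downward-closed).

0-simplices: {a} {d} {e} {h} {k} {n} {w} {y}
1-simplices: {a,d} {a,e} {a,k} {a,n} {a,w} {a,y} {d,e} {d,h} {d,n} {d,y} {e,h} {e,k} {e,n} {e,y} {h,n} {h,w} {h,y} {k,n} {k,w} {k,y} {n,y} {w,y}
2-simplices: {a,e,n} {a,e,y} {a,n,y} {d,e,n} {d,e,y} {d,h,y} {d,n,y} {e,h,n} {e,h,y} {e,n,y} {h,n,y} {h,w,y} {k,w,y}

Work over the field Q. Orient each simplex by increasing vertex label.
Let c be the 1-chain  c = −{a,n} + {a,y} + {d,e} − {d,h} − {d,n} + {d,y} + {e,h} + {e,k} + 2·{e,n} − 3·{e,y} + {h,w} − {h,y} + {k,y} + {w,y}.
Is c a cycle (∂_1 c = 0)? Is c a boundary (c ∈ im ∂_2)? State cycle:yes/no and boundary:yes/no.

n_0=8 n_1=22 n_2=13  [Q]
∂1: piv[ad,ae,ak,an,aw,ay,dh] rk=7  ker:de,dn,dy,eh,ek,en,ey,hn,hw,hy,kn,kw,ky,ny,wy
∂2: piv[aen,aey,any,den,dey,dhy,ehn,ehy,hwy,kwy] rk=10  ker:dny,eny,hny
∂1c = 0
c vs im∂2: residual ≠ 0 ⇒ not boundary

cycle:yes boundary:no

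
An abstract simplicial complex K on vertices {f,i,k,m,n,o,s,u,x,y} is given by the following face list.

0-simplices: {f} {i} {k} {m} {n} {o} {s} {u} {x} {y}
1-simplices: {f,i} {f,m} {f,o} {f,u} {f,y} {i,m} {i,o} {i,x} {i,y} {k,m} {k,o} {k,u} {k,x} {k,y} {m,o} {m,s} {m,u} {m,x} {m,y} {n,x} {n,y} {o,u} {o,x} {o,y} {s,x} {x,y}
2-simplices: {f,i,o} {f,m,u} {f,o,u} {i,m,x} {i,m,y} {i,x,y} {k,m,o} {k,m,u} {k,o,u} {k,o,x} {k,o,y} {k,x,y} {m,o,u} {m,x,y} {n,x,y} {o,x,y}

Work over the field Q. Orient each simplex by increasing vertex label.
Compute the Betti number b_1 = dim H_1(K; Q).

n_0=10 n_1=26 n_2=16  [Q]
∂1: piv[fi,fm,fo,fu,fy,ix,km,ms,nx] rk=9  ker:im,io,iy,ko,ku,kx,ky,mo,mu,mx,my,ny,ou,ox,oy,sx,xy
∂2: piv[fio,fmu,fou,imx,imy,ixy,kmo,kmu,kou,kox,koy,kxy,nxy] rk=13  ker:mou,mxy,oxy
b_1=(26−9)−13=4

b_1=4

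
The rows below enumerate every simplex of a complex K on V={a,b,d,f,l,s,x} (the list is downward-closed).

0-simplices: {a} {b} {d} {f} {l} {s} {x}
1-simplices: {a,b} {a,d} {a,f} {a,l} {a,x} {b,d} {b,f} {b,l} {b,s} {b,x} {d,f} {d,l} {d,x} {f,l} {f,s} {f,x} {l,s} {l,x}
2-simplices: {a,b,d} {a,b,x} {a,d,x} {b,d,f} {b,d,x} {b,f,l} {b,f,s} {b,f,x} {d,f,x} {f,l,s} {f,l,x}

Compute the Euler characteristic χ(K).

χ(K)=0

n_0=7 n_1=18 n_2=11
χ=+7−18+11=0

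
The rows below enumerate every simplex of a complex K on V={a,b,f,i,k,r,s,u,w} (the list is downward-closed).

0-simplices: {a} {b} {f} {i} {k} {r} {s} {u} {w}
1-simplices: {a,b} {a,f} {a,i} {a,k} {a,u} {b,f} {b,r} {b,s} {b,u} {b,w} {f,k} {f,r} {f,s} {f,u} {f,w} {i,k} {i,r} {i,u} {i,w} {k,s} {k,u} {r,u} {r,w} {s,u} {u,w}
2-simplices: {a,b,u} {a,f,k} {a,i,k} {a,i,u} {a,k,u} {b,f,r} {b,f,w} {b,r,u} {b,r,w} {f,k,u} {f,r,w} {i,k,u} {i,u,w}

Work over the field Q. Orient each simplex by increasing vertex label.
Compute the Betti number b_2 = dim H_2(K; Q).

n_0=9 n_1=25 n_2=13  [Q]
∂1: piv[ab,af,ai,ak,au,br,bs,bw] rk=8  ker:bf,bu,fk,fr,fs,fu,fw,ik,ir,iu,iw,ks,ku,ru,rw,su,uw
∂2: piv[abu,afk,aik,aiu,aku,bfr,bfw,bru,brw,fku,iuw] rk=11  ker:frw,iku
b_2=(13−11)−0=2

b_2=2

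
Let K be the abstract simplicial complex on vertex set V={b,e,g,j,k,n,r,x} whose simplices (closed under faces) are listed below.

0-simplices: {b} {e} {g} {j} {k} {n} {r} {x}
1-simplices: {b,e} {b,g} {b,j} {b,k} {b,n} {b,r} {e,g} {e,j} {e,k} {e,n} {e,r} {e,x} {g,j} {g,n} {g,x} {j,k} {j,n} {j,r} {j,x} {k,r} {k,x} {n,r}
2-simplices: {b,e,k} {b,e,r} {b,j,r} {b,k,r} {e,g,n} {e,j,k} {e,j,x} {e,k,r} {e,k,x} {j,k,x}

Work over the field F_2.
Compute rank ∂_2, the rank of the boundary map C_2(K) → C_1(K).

n_0=8 n_1=22 n_2=10  [Z2]
∂1: piv[be,bg,bj,bk,bn,br,ex] rk=7  ker:eg,ej,ek,en,er,gj,gn,gx,jk,jn,jr,jx,kr,kx,nr
∂2: piv[bek,ber,bjr,bkr,egn,ejk,ejx,ekx] rk=8  ker:ekr,jkx
rk∂_2=8

rank∂_2=8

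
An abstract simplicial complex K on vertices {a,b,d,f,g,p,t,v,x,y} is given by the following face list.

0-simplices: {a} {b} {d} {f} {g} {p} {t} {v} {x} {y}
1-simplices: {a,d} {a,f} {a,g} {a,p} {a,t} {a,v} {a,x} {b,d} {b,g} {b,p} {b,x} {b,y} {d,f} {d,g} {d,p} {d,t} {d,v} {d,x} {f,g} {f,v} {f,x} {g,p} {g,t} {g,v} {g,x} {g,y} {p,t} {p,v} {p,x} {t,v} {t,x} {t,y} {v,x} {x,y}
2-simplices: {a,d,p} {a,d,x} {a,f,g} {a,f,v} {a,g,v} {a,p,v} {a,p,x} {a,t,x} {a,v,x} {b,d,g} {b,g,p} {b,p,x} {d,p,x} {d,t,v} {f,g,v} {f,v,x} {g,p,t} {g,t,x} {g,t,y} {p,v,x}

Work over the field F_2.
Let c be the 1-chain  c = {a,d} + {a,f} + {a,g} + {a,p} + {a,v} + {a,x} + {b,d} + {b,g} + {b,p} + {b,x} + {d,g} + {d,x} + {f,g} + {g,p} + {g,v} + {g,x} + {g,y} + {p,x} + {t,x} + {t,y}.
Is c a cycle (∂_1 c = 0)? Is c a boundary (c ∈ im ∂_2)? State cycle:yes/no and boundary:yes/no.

n_0=10 n_1=34 n_2=20  [Z2]
∂1: piv[ad,af,ag,ap,at,av,ax,bd,by] rk=9  ker:bg,bp,bx,df,dg,dp,dt,dv,dx,fg,fv,fx,gp,gt,gv,gx,gy,pt,pv,px,tv,tx,ty,vx,xy
∂2: piv[adp,adx,afg,afv,agv,apv,apx,atx,avx,bdg,bgp,bpx,dtv,fvx,gpt,gtx,gty] rk=17  ker:dpx,fgv,pvx
∂1c = 0
c vs im∂2: residual ≠ 0 ⇒ not boundary

cycle:yes boundary:no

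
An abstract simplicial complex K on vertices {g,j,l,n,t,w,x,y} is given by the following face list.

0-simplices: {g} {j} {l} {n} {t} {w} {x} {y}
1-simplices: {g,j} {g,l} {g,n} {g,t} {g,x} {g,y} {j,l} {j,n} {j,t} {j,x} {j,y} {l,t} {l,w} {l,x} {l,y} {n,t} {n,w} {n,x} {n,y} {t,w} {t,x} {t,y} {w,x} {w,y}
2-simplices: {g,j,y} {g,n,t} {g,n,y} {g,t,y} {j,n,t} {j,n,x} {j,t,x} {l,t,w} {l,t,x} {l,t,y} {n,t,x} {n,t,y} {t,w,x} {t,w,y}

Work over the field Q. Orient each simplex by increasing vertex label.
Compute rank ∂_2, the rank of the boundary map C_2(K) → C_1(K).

rank∂_2=12

n_0=8 n_1=24 n_2=14  [Q]
∂1: piv[gj,gl,gn,gt,gx,gy,lw] rk=7  ker:jl,jn,jt,jx,jy,lt,lx,ly,nt,nw,nx,ny,tw,tx,ty,wx,wy
∂2: piv[gjy,gnt,gny,gty,jnt,jnx,jtx,ltw,ltx,lty,twx,twy] rk=12  ker:ntx,nty
rk∂_2=12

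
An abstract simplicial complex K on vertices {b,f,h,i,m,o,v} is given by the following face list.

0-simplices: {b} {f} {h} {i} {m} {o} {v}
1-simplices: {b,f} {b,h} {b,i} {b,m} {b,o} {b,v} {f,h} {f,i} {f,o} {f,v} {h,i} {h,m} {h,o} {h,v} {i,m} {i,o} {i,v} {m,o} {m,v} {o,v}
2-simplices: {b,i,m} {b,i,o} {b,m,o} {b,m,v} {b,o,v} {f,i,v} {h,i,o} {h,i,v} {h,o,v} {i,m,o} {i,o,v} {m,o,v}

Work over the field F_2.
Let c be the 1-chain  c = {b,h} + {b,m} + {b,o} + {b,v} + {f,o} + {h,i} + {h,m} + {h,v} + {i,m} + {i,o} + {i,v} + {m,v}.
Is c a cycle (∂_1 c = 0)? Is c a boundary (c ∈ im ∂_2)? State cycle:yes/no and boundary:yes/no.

cycle:no boundary:no

n_0=7 n_1=20 n_2=12  [Z2]
∂1: piv[bf,bh,bi,bm,bo,bv] rk=6  ker:fh,fi,fo,fv,hi,hm,ho,hv,im,io,iv,mo,mv,ov
∂2: piv[bim,bio,bmo,bmv,bov,fiv,hio,hiv,hov] rk=9  ker:imo,iov,mov
∂1c = {f} + {o}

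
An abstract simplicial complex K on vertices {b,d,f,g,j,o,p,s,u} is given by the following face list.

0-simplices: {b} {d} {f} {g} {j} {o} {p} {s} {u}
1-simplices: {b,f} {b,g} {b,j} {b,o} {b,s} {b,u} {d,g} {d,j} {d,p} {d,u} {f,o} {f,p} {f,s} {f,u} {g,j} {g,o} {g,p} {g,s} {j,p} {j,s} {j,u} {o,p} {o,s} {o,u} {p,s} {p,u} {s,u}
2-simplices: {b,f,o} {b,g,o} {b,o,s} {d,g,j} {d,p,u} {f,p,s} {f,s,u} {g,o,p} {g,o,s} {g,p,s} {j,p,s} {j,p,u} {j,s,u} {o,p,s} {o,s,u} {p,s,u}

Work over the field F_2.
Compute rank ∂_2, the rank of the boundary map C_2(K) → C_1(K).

rank∂_2=14

n_0=9 n_1=27 n_2=16  [Z2]
∂1: piv[bf,bg,bj,bo,bs,bu,dg,dp] rk=8  ker:dj,du,fo,fp,fs,fu,gj,go,gp,gs,jp,js,ju,op,os,ou,ps,pu,su
∂2: piv[bfo,bgo,bos,dgj,dpu,fps,fsu,gop,gos,gps,jps,jpu,jsu,osu] rk=14  ker:ops,psu
rk∂_2=14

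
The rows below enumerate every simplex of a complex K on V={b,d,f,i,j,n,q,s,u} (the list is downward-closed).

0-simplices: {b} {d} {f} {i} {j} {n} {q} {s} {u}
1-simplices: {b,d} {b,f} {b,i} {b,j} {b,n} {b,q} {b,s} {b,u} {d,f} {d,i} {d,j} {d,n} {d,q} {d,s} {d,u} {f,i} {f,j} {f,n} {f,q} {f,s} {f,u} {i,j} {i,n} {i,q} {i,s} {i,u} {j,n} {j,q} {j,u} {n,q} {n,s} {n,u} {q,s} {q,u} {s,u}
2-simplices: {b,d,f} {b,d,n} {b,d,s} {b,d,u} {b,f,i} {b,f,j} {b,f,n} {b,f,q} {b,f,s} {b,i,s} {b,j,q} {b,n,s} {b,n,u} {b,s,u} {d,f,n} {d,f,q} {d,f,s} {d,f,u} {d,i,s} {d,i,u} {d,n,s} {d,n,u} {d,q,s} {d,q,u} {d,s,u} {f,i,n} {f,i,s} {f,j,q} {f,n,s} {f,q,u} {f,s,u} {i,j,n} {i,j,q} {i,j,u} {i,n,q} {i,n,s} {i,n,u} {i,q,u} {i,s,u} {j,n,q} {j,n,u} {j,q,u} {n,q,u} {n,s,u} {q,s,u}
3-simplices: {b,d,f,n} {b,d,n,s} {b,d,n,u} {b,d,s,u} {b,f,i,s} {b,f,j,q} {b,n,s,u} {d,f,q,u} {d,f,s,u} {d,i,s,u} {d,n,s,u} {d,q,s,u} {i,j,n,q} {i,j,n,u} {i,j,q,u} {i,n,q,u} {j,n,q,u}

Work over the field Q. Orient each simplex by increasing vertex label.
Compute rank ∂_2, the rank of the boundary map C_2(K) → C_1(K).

n_0=9 n_1=35 n_2=45 n_3=17  [Q]
∂1: piv[bd,bf,bi,bj,bn,bq,bs,bu] rk=8  ker:df,di,dj,dn,dq,ds,du,fi,fj,fn,fq,fs,fu,ij,in,iq,is,iu,jn,jq,ju,nq,ns,nu,qs,qu,su
∂2: piv[bdf,bdn,bds,bdu,bfi,bfj,bfn,bfq,bfs,bis,bjq,bns,bnu,bsu,dfq,dfu,dis,diu,dqs,dqu,fin,ijn,ijq,iju,inq,iqu] rk=26  ker:dfn,dfs,dns,dnu,dsu,fis,fjq,fns,fqu,fsu,ins,inu,isu,jnq,jnu,jqu,nqu,nsu,qsu
∂3: piv[bdfn,bdns,bdnu,bdsu,bfis,bfjq,bnsu,dfqu,dfsu,disu,dqsu,ijnq,ijnu,ijqu,inqu] rk=15  ker:dnsu,jnqu
rk∂_2=26

rank∂_2=26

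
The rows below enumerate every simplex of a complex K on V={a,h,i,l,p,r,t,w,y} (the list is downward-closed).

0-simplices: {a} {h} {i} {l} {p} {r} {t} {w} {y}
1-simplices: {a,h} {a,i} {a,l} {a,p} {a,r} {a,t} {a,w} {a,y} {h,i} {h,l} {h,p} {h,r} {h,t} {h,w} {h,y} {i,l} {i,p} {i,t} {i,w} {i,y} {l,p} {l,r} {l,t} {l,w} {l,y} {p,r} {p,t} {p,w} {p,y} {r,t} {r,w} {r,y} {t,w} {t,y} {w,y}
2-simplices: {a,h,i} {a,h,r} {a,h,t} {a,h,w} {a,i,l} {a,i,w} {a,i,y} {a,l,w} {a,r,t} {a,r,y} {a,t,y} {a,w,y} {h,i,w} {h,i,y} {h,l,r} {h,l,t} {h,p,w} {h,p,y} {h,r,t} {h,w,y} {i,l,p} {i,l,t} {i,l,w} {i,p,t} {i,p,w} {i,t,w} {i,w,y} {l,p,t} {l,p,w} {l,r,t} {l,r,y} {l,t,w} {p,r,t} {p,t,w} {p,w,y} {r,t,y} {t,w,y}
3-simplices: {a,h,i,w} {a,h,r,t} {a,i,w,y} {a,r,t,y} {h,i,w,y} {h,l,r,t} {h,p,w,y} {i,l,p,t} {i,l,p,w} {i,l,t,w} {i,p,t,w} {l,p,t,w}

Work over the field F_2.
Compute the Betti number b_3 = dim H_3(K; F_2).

n_0=9 n_1=35 n_2=37 n_3=12  [Z2]
∂1: piv[ah,ai,al,ap,ar,at,aw,ay] rk=8  ker:hi,hl,hp,hr,ht,hw,hy,il,ip,it,iw,iy,lp,lr,lt,lw,ly,pr,pt,pw,py,rt,rw,ry,tw,ty,wy
∂2: piv[ahi,ahr,aht,ahw,ail,aiw,aiy,alw,art,ary,aty,awy,hiy,hlr,hlt,hpw,hpy,ilp,ilt,ipt,ipw,itw,lry,prt,twy] rk=25  ker:hiw,hrt,hwy,ilw,iwy,lpt,lpw,lrt,ltw,ptw,pwy,rty
∂3: piv[ahiw,ahrt,aiwy,arty,hiwy,hlrt,hpwy,ilpt,ilpw,iltw,iptw] rk=11  ker:lptw
b_3=(12−11)−0=1

b_3=1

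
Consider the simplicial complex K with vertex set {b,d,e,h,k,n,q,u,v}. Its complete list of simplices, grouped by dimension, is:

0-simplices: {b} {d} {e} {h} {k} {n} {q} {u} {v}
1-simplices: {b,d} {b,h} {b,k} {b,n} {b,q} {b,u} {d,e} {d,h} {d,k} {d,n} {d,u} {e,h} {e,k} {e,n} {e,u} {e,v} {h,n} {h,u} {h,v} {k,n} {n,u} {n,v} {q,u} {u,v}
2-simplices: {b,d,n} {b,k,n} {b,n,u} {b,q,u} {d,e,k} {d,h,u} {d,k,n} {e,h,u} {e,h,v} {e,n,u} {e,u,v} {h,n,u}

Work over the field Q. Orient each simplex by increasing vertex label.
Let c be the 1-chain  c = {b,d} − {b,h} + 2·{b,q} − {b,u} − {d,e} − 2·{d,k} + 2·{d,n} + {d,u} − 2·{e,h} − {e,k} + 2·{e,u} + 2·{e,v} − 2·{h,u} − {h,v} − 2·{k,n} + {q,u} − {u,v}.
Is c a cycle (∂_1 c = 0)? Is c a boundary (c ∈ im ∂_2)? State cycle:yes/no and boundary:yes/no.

cycle:no boundary:no

n_0=9 n_1=24 n_2=12  [Q]
∂1: piv[bd,bh,bk,bn,bq,bu,de,ev] rk=8  ker:dh,dk,dn,du,eh,ek,en,eu,hn,hu,hv,kn,nu,nv,qu,uv
∂2: piv[bdn,bkn,bnu,bqu,dek,dhu,dkn,ehu,ehv,enu,euv,hnu] rk=12
∂1c = −{b} + {d} − 2·{e} − {k} + {q} + 2·{u}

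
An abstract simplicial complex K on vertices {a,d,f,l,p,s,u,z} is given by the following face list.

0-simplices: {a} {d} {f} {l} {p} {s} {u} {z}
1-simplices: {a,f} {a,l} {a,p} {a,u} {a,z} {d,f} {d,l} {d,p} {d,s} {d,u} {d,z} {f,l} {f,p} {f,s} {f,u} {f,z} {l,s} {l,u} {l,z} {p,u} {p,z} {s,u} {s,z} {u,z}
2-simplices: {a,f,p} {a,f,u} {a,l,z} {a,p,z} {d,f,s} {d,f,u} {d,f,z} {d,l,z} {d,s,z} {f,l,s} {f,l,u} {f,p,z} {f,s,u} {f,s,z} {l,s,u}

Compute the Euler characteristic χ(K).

n_0=8 n_1=24 n_2=15
χ=+8−24+15=-1

χ(K)=-1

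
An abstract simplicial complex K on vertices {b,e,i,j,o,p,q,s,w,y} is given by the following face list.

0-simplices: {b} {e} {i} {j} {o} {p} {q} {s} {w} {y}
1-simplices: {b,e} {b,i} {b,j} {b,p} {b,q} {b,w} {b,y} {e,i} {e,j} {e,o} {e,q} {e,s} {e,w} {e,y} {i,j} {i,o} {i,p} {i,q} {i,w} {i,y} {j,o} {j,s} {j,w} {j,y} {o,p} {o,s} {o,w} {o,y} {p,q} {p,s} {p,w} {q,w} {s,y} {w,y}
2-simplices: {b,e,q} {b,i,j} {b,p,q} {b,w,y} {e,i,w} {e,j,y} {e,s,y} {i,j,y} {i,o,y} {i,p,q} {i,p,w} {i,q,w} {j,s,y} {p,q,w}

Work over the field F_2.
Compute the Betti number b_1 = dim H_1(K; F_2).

b_1=12

n_0=10 n_1=34 n_2=14  [Z2]
∂1: piv[be,bi,bj,bp,bq,bw,by,eo,es] rk=9  ker:ei,ej,eq,ew,ey,ij,io,ip,iq,iw,iy,jo,js,jw,jy,op,os,ow,oy,pq,ps,pw,qw,sy,wy
∂2: piv[beq,bij,bpq,bwy,eiw,ejy,esy,ijy,ioy,ipq,ipw,iqw,jsy] rk=13  ker:pqw
b_1=(34−9)−13=12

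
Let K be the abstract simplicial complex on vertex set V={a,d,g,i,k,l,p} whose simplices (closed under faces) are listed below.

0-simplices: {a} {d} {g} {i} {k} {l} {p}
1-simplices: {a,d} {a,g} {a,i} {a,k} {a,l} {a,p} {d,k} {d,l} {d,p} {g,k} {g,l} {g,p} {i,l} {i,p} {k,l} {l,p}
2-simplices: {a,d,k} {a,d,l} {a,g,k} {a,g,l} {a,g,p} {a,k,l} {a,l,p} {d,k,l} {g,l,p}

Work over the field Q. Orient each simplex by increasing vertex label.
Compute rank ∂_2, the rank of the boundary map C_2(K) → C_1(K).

n_0=7 n_1=16 n_2=9  [Q]
∂1: piv[ad,ag,ai,ak,al,ap] rk=6  ker:dk,dl,dp,gk,gl,gp,il,ip,kl,lp
∂2: piv[adk,adl,agk,agl,agp,akl,alp] rk=7  ker:dkl,glp
rk∂_2=7

rank∂_2=7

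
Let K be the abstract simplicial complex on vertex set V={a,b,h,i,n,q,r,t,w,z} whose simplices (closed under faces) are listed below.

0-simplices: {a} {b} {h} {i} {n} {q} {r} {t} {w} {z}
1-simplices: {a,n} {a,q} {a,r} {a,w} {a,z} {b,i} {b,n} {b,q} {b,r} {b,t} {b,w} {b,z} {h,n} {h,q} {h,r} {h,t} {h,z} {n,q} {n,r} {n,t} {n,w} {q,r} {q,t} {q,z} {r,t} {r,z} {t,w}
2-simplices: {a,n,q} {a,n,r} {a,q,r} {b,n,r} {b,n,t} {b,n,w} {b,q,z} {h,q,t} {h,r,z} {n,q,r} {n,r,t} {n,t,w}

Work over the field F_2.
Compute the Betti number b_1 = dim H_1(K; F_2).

b_1=7

n_0=10 n_1=27 n_2=12  [Z2]
∂1: piv[an,aq,ar,aw,az,bi,bn,bt,hn] rk=9  ker:bq,br,bw,bz,hq,hr,ht,hz,nq,nr,nt,nw,qr,qt,qz,rt,rz,tw
∂2: piv[anq,anr,aqr,bnr,bnt,bnw,bqz,hqt,hrz,nrt,ntw] rk=11  ker:nqr
b_1=(27−9)−11=7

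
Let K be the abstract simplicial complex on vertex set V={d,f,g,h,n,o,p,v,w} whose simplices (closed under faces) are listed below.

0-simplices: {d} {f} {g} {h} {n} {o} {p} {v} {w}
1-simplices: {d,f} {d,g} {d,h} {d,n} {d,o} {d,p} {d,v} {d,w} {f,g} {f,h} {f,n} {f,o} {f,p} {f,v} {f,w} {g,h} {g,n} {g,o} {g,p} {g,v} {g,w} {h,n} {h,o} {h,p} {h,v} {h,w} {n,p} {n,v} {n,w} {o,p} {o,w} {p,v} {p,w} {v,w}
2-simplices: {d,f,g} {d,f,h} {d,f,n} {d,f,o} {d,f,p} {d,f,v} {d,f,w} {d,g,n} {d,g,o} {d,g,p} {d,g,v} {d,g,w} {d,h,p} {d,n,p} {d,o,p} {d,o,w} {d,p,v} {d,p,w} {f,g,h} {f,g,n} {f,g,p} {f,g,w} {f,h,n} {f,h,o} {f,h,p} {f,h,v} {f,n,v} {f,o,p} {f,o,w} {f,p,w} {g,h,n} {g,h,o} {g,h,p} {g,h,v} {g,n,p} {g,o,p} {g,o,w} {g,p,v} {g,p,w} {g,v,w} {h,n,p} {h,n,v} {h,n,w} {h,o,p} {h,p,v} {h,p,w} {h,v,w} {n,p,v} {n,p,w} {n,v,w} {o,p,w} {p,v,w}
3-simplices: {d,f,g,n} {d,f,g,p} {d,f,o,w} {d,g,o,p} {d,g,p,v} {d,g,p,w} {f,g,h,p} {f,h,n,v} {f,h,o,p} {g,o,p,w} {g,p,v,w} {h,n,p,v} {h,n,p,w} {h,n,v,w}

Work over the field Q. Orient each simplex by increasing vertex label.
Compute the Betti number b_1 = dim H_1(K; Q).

n_0=9 n_1=34 n_2=52 n_3=14  [Q]
∂1: piv[df,dg,dh,dn,do,dp,dv,dw] rk=8  ker:fg,fh,fn,fo,fp,fv,fw,gh,gn,go,gp,gv,gw,hn,ho,hp,hv,hw,np,nv,nw,op,ow,pv,pw,vw
∂2: piv[dfg,dfh,dfn,dfo,dfp,dfv,dfw,dgn,dgo,dgp,dgv,dgw,dhp,dnp,dop,dow,dpv,dpw,fgh,fhn,fho,fhv,fnv,gvw,hnw,hpw] rk=26  ker:fgn,fgp,fgw,fhp,fop,fow,fpw,ghn,gho,ghp,ghv,gnp,gop,gow,gpv,gpw,hnp,hnv,hop,hpv,hvw,npv,npw,nvw,opw,pvw
∂3: piv[dfgn,dfgp,dfow,dgop,dgpv,dgpw,fghp,fhnv,fhop,gopw,gpvw,hnpv,hnpw,hnvw] rk=14
b_1=(34−8)−26=0

b_1=0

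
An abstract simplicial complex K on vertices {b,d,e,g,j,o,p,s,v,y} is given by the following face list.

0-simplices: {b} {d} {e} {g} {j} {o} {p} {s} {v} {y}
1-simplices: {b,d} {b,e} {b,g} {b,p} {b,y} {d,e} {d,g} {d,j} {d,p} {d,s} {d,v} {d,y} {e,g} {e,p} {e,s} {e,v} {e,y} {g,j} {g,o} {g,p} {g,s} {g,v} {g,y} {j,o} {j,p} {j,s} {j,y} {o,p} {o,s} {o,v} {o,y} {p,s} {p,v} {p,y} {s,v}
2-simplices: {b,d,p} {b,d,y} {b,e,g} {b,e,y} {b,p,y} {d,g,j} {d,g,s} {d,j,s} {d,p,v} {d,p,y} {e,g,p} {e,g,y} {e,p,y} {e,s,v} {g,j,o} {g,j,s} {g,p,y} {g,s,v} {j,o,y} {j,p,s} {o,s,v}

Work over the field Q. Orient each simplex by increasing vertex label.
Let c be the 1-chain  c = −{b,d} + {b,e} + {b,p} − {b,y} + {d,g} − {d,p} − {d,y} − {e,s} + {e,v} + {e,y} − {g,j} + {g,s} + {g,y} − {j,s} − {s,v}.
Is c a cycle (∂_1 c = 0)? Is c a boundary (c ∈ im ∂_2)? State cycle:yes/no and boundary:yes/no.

n_0=10 n_1=35 n_2=21  [Q]
∂1: piv[bd,be,bg,bp,by,dj,ds,dv,go] rk=9  ker:de,dg,dp,dy,eg,ep,es,ev,ey,gj,gp,gs,gv,gy,jo,jp,js,jy,op,os,ov,oy,ps,pv,py,sv
∂2: piv[bdp,bdy,beg,bey,bpy,dgj,dgs,djs,dpv,egp,egy,epy,esv,gjo,gsv,joy,jps,osv] rk=18  ker:dpy,gjs,gpy
∂1c = 0
c vs im∂2: residual ≠ 0 ⇒ not boundary

cycle:yes boundary:no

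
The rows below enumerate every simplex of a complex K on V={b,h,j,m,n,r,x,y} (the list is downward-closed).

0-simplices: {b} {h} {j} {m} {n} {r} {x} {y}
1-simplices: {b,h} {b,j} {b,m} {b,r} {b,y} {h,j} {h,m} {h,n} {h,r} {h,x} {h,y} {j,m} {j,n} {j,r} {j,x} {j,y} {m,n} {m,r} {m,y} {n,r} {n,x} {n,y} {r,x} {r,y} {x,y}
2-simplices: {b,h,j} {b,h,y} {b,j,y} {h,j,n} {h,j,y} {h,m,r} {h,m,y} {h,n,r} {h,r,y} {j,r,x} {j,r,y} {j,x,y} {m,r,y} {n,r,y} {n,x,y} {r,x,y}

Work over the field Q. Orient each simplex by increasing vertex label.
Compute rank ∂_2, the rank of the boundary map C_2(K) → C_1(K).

n_0=8 n_1=25 n_2=16  [Q]
∂1: piv[bh,bj,bm,br,by,hn,hx] rk=7  ker:hj,hm,hr,hy,jm,jn,jr,jx,jy,mn,mr,my,nr,nx,ny,rx,ry,xy
∂2: piv[bhj,bhy,bjy,hjn,hmr,hmy,hnr,hry,jrx,jry,jxy,nry,nxy] rk=13  ker:hjy,mry,rxy
rk∂_2=13

rank∂_2=13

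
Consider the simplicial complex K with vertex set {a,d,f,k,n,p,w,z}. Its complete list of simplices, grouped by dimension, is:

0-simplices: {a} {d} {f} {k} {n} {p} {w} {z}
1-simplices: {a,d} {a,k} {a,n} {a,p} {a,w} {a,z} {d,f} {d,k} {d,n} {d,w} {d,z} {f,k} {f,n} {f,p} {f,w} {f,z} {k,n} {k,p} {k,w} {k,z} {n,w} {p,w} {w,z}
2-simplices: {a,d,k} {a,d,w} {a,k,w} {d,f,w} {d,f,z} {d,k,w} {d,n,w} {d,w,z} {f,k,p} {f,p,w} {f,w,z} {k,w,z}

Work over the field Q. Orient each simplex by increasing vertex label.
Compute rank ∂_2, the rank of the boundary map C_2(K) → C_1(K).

rank∂_2=10

n_0=8 n_1=23 n_2=12  [Q]
∂1: piv[ad,ak,an,ap,aw,az,df] rk=7  ker:dk,dn,dw,dz,fk,fn,fp,fw,fz,kn,kp,kw,kz,nw,pw,wz
∂2: piv[adk,adw,akw,dfw,dfz,dnw,dwz,fkp,fpw,kwz] rk=10  ker:dkw,fwz
rk∂_2=10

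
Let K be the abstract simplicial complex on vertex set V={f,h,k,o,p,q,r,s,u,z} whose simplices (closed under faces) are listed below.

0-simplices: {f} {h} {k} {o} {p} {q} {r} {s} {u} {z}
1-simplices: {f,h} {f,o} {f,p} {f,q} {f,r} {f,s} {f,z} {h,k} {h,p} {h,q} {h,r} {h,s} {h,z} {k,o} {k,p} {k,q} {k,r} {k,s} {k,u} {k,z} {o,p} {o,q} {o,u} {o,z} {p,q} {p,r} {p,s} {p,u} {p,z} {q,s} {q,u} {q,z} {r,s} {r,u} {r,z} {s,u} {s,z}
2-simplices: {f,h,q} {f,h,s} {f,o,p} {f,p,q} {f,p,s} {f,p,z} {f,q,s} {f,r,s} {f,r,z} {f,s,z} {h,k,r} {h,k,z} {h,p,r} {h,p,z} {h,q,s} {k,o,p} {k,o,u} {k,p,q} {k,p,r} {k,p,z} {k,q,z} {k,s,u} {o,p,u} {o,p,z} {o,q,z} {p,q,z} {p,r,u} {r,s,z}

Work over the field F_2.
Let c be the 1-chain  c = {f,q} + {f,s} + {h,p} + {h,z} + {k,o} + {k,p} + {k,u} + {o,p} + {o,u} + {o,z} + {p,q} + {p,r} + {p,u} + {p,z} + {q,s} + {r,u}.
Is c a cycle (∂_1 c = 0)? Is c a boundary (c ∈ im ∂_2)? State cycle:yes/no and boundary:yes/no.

cycle:no boundary:no

n_0=10 n_1=37 n_2=28  [Z2]
∂1: piv[fh,fo,fp,fq,fr,fs,fz,hk,ku] rk=9  ker:hp,hq,hr,hs,hz,ko,kp,kq,kr,ks,kz,op,oq,ou,oz,pq,pr,ps,pu,pz,qs,qu,qz,rs,ru,rz,su,sz
∂2: piv[fhq,fhs,fop,fpq,fps,fpz,fqs,frs,frz,fsz,hkr,hkz,hpr,hpz,kop,kou,kpq,kpr,kqz,ksu,opu,opz,oqz,pru] rk=24  ker:hqs,kpz,pqz,rsz
∂1c = {k} + {p} + {q} + {z}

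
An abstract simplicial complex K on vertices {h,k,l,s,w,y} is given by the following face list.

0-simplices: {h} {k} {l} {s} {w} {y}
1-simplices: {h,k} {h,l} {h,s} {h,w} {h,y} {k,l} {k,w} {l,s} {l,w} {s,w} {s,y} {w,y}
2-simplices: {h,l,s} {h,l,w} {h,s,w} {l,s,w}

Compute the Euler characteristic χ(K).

n_0=6 n_1=12 n_2=4
χ=+6−12+4=-2

χ(K)=-2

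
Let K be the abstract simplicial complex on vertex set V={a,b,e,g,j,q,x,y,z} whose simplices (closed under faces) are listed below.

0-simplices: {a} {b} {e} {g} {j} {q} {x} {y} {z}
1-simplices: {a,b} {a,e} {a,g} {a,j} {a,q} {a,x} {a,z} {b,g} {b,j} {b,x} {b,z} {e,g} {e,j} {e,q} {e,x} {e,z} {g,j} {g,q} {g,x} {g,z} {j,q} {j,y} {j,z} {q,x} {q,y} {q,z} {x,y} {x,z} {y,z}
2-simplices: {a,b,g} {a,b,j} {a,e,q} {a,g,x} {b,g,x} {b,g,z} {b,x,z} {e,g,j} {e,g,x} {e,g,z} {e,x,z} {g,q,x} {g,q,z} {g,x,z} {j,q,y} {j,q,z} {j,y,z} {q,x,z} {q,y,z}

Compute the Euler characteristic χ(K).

n_0=9 n_1=29 n_2=19
χ=+9−29+19=-1

χ(K)=-1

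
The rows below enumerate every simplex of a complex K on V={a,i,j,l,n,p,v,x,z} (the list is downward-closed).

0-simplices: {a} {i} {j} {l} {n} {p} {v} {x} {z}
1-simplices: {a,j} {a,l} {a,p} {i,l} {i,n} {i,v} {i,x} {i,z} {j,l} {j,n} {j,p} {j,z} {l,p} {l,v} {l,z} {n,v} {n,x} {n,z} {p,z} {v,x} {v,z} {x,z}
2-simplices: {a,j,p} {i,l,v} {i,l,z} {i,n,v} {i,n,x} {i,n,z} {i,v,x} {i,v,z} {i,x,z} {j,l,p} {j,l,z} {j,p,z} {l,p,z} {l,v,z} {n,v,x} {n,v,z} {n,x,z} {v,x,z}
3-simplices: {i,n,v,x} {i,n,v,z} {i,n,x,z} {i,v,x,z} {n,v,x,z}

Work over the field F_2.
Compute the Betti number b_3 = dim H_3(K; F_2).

n_0=9 n_1=22 n_2=18 n_3=5  [Z2]
∂1: piv[aj,al,ap,il,in,iv,ix,iz] rk=8  ker:jl,jn,jp,jz,lp,lv,lz,nv,nx,nz,pz,vx,vz,xz
∂2: piv[ajp,ilv,ilz,inv,inx,inz,ivx,ivz,ixz,jlp,jlz,jpz] rk=12  ker:lpz,lvz,nvx,nvz,nxz,vxz
∂3: piv[invx,invz,inxz,ivxz] rk=4  ker:nvxz
b_3=(5−4)−0=1

b_3=1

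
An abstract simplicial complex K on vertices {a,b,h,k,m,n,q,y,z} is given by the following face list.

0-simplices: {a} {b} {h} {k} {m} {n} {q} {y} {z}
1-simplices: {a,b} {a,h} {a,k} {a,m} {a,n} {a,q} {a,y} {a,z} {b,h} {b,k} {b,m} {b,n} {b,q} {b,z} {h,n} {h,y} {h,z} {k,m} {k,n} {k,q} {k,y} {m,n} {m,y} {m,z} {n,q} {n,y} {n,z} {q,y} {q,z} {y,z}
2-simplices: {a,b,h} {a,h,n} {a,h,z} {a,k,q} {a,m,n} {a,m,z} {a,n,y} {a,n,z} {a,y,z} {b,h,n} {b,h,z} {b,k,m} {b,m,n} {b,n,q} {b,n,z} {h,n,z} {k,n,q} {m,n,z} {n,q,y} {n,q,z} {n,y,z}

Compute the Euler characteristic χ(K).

χ(K)=0

n_0=9 n_1=30 n_2=21
χ=+9−30+21=0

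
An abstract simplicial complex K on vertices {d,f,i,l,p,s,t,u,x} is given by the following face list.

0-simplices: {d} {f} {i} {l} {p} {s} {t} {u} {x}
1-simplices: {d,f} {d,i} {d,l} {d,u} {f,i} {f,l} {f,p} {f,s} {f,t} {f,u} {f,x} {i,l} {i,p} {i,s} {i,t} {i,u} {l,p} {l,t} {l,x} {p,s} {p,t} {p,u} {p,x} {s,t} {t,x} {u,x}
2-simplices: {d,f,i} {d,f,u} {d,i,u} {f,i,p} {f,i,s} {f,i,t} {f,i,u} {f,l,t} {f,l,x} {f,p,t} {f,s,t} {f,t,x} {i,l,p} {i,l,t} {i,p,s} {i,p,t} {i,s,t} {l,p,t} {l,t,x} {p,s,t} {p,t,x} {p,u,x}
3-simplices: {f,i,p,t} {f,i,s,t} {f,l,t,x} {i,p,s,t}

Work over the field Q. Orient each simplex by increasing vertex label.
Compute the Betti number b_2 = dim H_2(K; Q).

b_2=2

n_0=9 n_1=26 n_2=22 n_3=4  [Q]
∂1: piv[df,di,dl,du,fp,fs,ft,fx] rk=8  ker:fi,fl,fu,il,ip,is,it,iu,lp,lt,lx,ps,pt,pu,px,st,tx,ux
∂2: piv[dfi,dfu,diu,fip,fis,fit,flt,flx,fpt,fst,ftx,ilp,ilt,ips,ptx,pux] rk=16  ker:fiu,ipt,ist,lpt,ltx,pst
∂3: piv[fipt,fist,fltx,ipst] rk=4
b_2=(22−16)−4=2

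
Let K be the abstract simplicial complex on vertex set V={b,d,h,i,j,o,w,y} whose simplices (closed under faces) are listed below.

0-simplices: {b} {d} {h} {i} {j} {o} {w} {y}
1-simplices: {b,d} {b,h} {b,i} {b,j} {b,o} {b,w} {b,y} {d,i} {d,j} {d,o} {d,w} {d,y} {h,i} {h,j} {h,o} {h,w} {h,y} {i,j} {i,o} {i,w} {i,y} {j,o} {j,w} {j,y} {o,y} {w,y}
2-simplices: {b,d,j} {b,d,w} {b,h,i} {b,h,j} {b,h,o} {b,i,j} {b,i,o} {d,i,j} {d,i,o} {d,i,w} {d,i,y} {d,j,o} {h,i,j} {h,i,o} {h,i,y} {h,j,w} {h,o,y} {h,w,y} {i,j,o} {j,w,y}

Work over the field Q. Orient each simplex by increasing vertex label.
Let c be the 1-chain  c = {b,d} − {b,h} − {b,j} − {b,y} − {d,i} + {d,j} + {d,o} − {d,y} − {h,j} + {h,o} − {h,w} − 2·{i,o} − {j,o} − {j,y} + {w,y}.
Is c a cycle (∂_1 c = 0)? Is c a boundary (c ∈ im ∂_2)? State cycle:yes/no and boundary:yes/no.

n_0=8 n_1=26 n_2=20  [Q]
∂1: piv[bd,bh,bi,bj,bo,bw,by] rk=7  ker:di,dj,do,dw,dy,hi,hj,ho,hw,hy,ij,io,iw,iy,jo,jw,jy,oy,wy
∂2: piv[bdj,bdw,bhi,bhj,bho,bij,bio,dij,dio,diw,diy,djo,hiy,hjw,hoy,hwy,jwy] rk=17  ker:hij,hio,ijo
∂1c = 2·{b} + {d} + {i} + {j} − {o} − 2·{w} − 2·{y}

cycle:no boundary:no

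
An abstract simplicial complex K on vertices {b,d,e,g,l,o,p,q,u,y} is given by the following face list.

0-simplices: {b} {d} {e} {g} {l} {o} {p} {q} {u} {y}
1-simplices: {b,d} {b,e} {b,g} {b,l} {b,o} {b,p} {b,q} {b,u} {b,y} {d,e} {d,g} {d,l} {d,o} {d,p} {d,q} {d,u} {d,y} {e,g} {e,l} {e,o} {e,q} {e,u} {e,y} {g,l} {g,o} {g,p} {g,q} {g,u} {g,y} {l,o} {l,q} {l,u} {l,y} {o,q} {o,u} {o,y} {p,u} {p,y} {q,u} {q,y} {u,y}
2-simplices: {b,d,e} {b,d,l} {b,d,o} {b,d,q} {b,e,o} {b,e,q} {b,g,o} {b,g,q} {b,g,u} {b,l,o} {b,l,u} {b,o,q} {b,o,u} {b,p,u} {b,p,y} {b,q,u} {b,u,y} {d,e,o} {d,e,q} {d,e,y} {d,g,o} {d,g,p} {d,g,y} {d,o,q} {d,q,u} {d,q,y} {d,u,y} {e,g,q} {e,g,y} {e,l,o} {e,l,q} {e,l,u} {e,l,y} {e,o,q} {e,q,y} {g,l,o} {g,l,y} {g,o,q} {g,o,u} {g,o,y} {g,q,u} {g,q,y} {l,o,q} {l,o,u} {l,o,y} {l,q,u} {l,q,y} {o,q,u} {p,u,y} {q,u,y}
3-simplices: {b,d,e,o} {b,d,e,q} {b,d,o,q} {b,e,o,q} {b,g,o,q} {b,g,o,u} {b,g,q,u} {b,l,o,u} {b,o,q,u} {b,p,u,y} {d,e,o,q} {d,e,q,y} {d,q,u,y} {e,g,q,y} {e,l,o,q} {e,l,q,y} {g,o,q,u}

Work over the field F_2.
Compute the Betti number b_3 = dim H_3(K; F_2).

n_0=10 n_1=41 n_2=50 n_3=17  [Z2]
∂1: piv[bd,be,bg,bl,bo,bp,bq,bu,by] rk=9  ker:de,dg,dl,do,dp,dq,du,dy,eg,el,eo,eq,eu,ey,gl,go,gp,gq,gu,gy,lo,lq,lu,ly,oq,ou,oy,pu,py,qu,qy,uy
∂2: piv[bde,bdl,bdo,bdq,beo,beq,bgo,bgq,bgu,blo,blu,boq,bou,bpu,bpy,bqu,buy,dey,dgo,dgp,dgy,dqu,dqy,duy,egq,elo,elq,elu,ely,glo,goy] rk=31  ker:deo,deq,doq,egy,eoq,eqy,gly,goq,gou,gqu,gqy,loq,lou,loy,lqu,lqy,oqu,puy,quy
∂3: piv[bdeo,bdeq,bdoq,beoq,bgoq,bgou,bgqu,blou,boqu,bpuy,deqy,dquy,egqy,eloq,elqy] rk=15  ker:deoq,goqu
b_3=(17−15)−0=2

b_3=2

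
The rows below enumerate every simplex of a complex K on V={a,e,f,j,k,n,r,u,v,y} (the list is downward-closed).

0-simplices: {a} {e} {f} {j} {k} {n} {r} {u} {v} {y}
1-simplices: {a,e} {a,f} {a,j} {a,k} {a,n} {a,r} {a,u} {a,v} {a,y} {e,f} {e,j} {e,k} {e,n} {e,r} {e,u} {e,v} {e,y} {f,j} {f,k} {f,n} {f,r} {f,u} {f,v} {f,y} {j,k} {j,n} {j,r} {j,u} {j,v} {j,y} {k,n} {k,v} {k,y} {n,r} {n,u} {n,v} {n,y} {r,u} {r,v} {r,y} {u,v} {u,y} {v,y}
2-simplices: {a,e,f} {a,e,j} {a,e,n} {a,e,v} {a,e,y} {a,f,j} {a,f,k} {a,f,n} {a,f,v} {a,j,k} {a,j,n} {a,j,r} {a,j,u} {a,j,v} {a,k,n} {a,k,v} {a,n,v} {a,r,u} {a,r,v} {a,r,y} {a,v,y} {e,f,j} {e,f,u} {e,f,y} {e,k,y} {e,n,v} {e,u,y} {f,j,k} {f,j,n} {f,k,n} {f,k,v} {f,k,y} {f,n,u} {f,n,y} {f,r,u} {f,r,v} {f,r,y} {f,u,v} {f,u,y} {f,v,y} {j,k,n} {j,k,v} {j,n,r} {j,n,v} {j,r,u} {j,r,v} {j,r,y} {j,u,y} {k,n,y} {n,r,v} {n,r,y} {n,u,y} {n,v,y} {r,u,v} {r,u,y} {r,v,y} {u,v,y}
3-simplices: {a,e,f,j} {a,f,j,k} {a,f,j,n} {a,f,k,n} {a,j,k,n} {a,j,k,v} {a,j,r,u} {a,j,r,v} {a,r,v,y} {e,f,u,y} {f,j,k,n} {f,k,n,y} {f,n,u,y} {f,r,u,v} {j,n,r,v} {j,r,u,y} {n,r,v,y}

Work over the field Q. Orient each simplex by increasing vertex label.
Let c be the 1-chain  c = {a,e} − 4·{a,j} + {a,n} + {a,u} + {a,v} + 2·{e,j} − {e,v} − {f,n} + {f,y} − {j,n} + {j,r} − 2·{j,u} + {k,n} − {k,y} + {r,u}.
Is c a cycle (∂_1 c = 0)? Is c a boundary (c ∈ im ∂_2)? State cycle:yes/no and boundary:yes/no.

cycle:yes boundary:yes

n_0=10 n_1=43 n_2=57 n_3=17  [Q]
∂1: piv[ae,af,aj,ak,an,ar,au,av,ay] rk=9  ker:ef,ej,ek,en,er,eu,ev,ey,fj,fk,fn,fr,fu,fv,fy,jk,jn,jr,ju,jv,jy,kn,kv,ky,nr,nu,nv,ny,ru,rv,ry,uv,uy,vy
∂2: piv[aef,aej,aen,aev,aey,afj,afk,afn,afv,ajk,ajn,ajr,aju,ajv,akn,akv,anv,aru,arv,ary,avy,efu,efy,eky,euy,fky,fnu,fny,fru,frv,fuv,jnr,jry] rk=33  ker:efj,env,fjk,fjn,fkn,fkv,fry,fuy,fvy,jkn,jkv,jnv,jru,jrv,juy,kny,nrv,nry,nuy,nvy,ruv,ruy,rvy,uvy
∂3: piv[aefj,afjk,afjn,afkn,ajkn,ajkv,ajru,ajrv,arvy,efuy,fkny,fnuy,fruv,jnrv,jruy,nrvy] rk=16  ker:fjkn
∂1c = 0
c vs im∂2: reduces to 0 ⇒ boundary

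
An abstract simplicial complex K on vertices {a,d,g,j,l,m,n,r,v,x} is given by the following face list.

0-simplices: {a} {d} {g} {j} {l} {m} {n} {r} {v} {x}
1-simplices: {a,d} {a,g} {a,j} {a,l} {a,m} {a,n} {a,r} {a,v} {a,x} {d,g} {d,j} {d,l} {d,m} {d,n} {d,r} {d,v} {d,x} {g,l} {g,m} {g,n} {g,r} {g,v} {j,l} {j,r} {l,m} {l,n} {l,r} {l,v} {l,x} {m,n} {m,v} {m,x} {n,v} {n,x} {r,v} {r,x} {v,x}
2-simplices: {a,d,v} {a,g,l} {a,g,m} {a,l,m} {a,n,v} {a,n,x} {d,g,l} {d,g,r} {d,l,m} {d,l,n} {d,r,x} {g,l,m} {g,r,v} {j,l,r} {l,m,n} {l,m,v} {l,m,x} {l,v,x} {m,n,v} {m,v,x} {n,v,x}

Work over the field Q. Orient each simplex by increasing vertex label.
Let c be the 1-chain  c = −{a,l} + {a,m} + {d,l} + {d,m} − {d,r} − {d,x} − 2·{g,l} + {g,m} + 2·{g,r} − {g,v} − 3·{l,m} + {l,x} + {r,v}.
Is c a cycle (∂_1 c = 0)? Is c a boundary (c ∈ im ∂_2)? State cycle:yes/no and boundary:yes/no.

cycle:yes boundary:no

n_0=10 n_1=37 n_2=21  [Q]
∂1: piv[ad,ag,aj,al,am,an,ar,av,ax] rk=9  ker:dg,dj,dl,dm,dn,dr,dv,dx,gl,gm,gn,gr,gv,jl,jr,lm,ln,lr,lv,lx,mn,mv,mx,nv,nx,rv,rx,vx
∂2: piv[adv,agl,agm,alm,anv,anx,dgl,dgr,dlm,dln,drx,grv,jlr,lmn,lmv,lmx,lvx,mnv,nvx] rk=19  ker:glm,mvx
∂1c = 0
c vs im∂2: residual ≠ 0 ⇒ not boundary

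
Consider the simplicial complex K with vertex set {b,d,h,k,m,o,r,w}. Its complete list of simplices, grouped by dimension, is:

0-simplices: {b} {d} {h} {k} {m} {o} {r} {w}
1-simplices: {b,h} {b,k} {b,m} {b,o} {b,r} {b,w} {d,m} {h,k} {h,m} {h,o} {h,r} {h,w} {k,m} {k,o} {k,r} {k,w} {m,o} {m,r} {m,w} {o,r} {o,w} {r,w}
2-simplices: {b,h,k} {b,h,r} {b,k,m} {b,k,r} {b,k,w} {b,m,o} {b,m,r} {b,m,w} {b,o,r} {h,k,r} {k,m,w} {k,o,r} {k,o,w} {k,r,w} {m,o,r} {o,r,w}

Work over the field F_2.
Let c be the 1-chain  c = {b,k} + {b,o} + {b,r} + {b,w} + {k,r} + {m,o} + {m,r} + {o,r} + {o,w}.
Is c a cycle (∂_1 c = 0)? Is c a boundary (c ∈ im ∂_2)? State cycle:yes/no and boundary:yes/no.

n_0=8 n_1=22 n_2=16  [Z2]
∂1: piv[bh,bk,bm,bo,br,bw,dm] rk=7  ker:hk,hm,ho,hr,hw,km,ko,kr,kw,mo,mr,mw,or,ow,rw
∂2: piv[bhk,bhr,bkm,bkr,bkw,bmo,bmr,bmw,bor,kor,kow,krw] rk=12  ker:hkr,kmw,mor,orw
∂1c = 0
c vs im∂2: reduces to 0 ⇒ boundary

cycle:yes boundary:yes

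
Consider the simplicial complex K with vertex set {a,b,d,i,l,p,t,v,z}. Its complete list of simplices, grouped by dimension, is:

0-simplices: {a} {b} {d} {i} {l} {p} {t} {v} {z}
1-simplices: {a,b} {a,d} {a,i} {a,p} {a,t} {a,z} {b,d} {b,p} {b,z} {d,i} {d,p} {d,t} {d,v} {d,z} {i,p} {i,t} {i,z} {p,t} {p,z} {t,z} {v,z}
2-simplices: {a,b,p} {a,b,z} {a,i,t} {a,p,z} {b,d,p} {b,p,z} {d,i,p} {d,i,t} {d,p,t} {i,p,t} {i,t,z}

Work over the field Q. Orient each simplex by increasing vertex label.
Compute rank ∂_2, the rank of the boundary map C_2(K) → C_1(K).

n_0=9 n_1=21 n_2=11  [Q]
∂1: piv[ab,ad,ai,ap,at,az,dv] rk=7  ker:bd,bp,bz,di,dp,dt,dz,ip,it,iz,pt,pz,tz,vz
∂2: piv[abp,abz,ait,apz,bdp,dip,dit,dpt,itz] rk=9  ker:bpz,ipt
rk∂_2=9

rank∂_2=9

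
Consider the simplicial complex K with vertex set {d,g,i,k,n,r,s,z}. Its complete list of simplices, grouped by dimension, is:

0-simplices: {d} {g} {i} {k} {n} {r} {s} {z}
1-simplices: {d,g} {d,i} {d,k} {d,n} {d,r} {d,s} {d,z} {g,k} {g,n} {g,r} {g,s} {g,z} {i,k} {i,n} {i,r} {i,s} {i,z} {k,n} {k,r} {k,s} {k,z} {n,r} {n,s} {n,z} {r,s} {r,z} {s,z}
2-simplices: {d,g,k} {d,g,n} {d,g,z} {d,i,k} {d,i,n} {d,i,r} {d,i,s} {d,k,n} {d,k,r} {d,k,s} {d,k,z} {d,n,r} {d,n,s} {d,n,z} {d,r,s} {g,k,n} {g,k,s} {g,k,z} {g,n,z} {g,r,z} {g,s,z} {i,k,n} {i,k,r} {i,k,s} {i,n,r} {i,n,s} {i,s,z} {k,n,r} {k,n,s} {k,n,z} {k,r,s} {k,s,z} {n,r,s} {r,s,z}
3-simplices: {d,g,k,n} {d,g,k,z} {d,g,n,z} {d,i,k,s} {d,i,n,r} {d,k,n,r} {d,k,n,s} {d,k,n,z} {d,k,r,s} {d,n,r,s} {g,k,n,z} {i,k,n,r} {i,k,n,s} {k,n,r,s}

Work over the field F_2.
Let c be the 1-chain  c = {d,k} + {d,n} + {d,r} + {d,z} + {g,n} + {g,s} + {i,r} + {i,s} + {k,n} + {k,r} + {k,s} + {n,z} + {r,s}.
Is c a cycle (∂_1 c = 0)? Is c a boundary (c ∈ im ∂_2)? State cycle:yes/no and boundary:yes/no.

n_0=8 n_1=27 n_2=34 n_3=14  [Z2]
∂1: piv[dg,di,dk,dn,dr,ds,dz] rk=7  ker:gk,gn,gr,gs,gz,ik,in,ir,is,iz,kn,kr,ks,kz,nr,ns,nz,rs,rz,sz
∂2: piv[dgk,dgn,dgz,dik,din,dir,dis,dkn,dkr,dks,dkz,dnr,dns,dnz,drs,gks,grz,gsz,isz,rsz] rk=20  ker:gkn,gkz,gnz,ikn,ikr,iks,inr,ins,knr,kns,knz,krs,ksz,nrs
∂3: piv[dgkn,dgkz,dgnz,diks,dinr,dknr,dkns,dknz,dkrs,dnrs,iknr,ikns] rk=12  ker:gknz,knrs
∂1c = 0
c vs im∂2: reduces to 0 ⇒ boundary

cycle:yes boundary:yes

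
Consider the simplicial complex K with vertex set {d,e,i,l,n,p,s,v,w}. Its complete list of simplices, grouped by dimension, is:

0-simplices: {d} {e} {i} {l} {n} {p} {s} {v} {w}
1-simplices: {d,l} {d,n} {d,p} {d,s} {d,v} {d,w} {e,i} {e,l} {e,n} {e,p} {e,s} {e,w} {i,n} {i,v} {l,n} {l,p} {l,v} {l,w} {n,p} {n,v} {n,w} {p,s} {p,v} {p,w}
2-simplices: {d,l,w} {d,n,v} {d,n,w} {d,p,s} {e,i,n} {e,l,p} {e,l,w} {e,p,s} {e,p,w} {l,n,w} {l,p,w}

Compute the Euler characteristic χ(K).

n_0=9 n_1=24 n_2=11
χ=+9−24+11=-4

χ(K)=-4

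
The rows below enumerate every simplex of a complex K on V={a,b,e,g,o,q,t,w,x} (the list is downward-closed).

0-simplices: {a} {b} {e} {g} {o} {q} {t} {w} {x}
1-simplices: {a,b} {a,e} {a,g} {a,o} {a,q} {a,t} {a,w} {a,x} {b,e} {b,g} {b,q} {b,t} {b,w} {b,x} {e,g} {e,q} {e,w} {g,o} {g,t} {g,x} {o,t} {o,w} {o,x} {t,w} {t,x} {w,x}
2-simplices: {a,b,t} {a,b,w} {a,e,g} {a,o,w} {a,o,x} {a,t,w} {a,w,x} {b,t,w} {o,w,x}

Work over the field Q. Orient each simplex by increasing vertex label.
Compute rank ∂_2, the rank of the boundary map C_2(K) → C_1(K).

rank∂_2=7

n_0=9 n_1=26 n_2=9  [Q]
∂1: piv[ab,ae,ag,ao,aq,at,aw,ax] rk=8  ker:be,bg,bq,bt,bw,bx,eg,eq,ew,go,gt,gx,ot,ow,ox,tw,tx,wx
∂2: piv[abt,abw,aeg,aow,aox,atw,awx] rk=7  ker:btw,owx
rk∂_2=7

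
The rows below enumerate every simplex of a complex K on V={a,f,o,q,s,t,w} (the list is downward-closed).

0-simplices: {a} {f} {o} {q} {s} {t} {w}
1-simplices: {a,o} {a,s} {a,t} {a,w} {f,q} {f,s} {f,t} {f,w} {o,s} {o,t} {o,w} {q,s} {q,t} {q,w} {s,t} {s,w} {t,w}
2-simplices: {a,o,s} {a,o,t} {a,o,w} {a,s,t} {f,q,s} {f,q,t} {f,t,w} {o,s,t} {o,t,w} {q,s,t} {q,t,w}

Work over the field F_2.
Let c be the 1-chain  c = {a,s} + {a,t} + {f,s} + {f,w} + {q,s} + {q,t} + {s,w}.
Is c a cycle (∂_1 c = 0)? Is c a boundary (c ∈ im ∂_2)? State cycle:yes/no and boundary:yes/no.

cycle:yes boundary:no

n_0=7 n_1=17 n_2=11  [Z2]
∂1: piv[ao,as,at,aw,fq,fs] rk=6  ker:ft,fw,os,ot,ow,qs,qt,qw,st,sw,tw
∂2: piv[aos,aot,aow,ast,fqs,fqt,ftw,otw,qst,qtw] rk=10  ker:ost
∂1c = 0
c vs im∂2: residual ≠ 0 ⇒ not boundary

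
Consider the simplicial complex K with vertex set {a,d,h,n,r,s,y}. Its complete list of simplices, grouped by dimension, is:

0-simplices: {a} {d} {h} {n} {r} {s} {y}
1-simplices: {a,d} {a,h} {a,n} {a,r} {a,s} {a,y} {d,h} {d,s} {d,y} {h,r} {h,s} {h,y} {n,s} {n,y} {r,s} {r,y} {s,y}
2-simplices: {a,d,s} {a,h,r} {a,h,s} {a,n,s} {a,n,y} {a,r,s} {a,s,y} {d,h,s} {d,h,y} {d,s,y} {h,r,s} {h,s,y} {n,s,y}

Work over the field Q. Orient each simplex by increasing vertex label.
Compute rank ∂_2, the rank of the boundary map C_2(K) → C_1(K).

n_0=7 n_1=17 n_2=13  [Q]
∂1: piv[ad,ah,an,ar,as,ay] rk=6  ker:dh,ds,dy,hr,hs,hy,ns,ny,rs,ry,sy
∂2: piv[ads,ahr,ahs,ans,any,ars,asy,dhs,dhy,dsy] rk=10  ker:hrs,hsy,nsy
rk∂_2=10

rank∂_2=10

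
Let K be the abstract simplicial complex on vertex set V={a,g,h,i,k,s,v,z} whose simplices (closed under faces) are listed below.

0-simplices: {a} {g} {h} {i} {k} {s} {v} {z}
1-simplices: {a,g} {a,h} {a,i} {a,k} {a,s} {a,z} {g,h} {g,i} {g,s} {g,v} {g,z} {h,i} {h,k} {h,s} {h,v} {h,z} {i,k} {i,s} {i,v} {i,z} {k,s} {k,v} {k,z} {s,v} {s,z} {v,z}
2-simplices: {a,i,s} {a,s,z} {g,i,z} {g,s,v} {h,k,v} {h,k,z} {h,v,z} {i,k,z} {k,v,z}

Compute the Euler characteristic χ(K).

χ(K)=-9

n_0=8 n_1=26 n_2=9
χ=+8−26+9=-9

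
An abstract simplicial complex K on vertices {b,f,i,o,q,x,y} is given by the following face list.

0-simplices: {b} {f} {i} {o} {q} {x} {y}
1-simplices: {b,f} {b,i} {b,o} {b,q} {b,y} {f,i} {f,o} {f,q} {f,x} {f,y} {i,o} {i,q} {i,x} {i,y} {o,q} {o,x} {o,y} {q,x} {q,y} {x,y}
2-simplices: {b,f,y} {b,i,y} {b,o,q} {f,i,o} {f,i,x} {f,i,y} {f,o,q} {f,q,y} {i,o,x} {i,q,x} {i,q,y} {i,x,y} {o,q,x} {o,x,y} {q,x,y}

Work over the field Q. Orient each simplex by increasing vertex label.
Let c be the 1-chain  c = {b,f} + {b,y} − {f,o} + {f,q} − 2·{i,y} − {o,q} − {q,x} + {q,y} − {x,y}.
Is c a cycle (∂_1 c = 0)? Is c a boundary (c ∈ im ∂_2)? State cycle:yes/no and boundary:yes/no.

n_0=7 n_1=20 n_2=15  [Q]
∂1: piv[bf,bi,bo,bq,by,fx] rk=6  ker:fi,fo,fq,fy,io,iq,ix,iy,oq,ox,oy,qx,qy,xy
∂2: piv[bfy,biy,boq,fio,fix,fiy,foq,fqy,iox,iqx,iqy,ixy,oxy] rk=13  ker:oqx,qxy
∂1c = −2·{b} + {f} + 2·{i} − {y}

cycle:no boundary:no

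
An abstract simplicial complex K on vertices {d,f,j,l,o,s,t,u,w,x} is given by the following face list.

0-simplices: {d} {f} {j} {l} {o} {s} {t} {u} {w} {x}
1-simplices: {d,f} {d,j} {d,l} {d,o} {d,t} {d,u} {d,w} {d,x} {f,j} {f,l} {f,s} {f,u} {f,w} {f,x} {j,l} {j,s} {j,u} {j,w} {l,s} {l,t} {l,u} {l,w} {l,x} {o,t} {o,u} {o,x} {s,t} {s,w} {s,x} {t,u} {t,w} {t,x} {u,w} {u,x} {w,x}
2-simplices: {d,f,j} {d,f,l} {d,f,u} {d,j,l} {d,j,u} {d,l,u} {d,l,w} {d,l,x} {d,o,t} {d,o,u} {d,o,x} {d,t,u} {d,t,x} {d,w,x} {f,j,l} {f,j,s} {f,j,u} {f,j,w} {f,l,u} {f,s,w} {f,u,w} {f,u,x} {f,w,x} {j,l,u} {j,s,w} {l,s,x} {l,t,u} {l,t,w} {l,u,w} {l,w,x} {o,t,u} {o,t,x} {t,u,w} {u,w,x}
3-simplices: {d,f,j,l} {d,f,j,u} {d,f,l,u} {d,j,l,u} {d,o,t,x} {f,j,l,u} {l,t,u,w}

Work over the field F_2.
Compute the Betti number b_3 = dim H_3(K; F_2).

b_3=1

n_0=10 n_1=35 n_2=34 n_3=7  [Z2]
∂1: piv[df,dj,dl,do,dt,du,dw,dx,fs] rk=9  ker:fj,fl,fu,fw,fx,jl,js,ju,jw,ls,lt,lu,lw,lx,ot,ou,ox,st,sw,sx,tu,tw,tx,uw,ux,wx
∂2: piv[dfj,dfl,dfu,djl,dju,dlu,dlw,dlx,dot,dou,dox,dtu,dtx,dwx,fjs,fjw,fsw,fuw,fux,fwx,lsx,ltu,ltw,luw] rk=24  ker:fjl,fju,flu,jlu,jsw,lwx,otu,otx,tuw,uwx
∂3: piv[dfjl,dfju,dflu,djlu,dotx,ltuw] rk=6  ker:fjlu
b_3=(7−6)−0=1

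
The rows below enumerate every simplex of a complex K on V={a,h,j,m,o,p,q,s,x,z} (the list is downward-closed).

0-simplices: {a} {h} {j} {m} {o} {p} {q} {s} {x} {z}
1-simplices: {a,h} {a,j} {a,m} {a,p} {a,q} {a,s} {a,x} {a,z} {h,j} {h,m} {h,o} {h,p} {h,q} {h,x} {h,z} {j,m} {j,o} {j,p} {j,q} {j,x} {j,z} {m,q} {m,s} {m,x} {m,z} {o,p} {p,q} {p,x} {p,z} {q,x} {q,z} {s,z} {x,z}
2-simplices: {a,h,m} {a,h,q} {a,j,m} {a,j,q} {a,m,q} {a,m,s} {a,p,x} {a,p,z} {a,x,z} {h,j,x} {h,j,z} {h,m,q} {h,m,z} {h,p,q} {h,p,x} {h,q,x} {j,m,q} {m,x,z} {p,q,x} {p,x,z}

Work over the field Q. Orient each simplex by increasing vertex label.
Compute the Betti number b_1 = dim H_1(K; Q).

b_1=8

n_0=10 n_1=33 n_2=20  [Q]
∂1: piv[ah,aj,am,ap,aq,as,ax,az,ho] rk=9  ker:hj,hm,hp,hq,hx,hz,jm,jo,jp,jq,jx,jz,mq,ms,mx,mz,op,pq,px,pz,qx,qz,sz,xz
∂2: piv[ahm,ahq,ajm,ajq,amq,ams,apx,apz,axz,hjx,hjz,hmz,hpq,hpx,hqx,mxz] rk=16  ker:hmq,jmq,pqx,pxz
b_1=(33−9)−16=8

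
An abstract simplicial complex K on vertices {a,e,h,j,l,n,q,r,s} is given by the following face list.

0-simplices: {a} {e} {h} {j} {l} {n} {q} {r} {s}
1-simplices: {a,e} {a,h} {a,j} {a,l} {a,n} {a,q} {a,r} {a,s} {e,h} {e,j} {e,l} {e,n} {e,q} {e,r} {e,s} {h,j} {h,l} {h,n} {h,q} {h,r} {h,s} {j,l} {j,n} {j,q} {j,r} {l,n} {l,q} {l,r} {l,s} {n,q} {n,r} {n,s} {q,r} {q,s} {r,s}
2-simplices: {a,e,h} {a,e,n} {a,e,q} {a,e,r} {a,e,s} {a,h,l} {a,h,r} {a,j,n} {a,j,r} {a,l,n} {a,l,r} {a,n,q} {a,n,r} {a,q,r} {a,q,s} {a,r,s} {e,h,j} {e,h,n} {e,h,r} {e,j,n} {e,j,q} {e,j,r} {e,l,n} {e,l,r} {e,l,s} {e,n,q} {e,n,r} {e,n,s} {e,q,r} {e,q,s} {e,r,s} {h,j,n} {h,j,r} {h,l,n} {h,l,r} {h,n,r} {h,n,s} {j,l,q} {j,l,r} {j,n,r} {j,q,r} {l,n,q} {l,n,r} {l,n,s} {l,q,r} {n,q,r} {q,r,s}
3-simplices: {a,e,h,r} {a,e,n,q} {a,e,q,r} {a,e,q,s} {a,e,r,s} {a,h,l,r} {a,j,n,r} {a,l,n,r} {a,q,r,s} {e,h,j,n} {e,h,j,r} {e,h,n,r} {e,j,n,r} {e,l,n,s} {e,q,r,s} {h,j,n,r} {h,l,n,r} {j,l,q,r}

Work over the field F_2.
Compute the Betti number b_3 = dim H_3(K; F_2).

b_3=2

n_0=9 n_1=35 n_2=47 n_3=18  [Z2]
∂1: piv[ae,ah,aj,al,an,aq,ar,as] rk=8  ker:eh,ej,el,en,eq,er,es,hj,hl,hn,hq,hr,hs,jl,jn,jq,jr,ln,lq,lr,ls,nq,nr,ns,qr,qs,rs
∂2: piv[aeh,aen,aeq,aer,aes,ahl,ahr,ajn,ajr,aln,alr,anq,anr,aqr,aqs,ars,ehj,ehn,ejn,ejq,eln,els,ens,hns,jlq,jlr] rk=26  ker:ehr,ejr,elr,enq,enr,eqr,eqs,ers,hjn,hjr,hln,hlr,hnr,jnr,jqr,lnq,lnr,lns,lqr,nqr,qrs
∂3: piv[aehr,aenq,aeqr,aeqs,aers,ahlr,ajnr,alnr,aqrs,ehjn,ehjr,ehnr,ejnr,elns,hlnr,jlqr] rk=16  ker:eqrs,hjnr
b_3=(18−16)−0=2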